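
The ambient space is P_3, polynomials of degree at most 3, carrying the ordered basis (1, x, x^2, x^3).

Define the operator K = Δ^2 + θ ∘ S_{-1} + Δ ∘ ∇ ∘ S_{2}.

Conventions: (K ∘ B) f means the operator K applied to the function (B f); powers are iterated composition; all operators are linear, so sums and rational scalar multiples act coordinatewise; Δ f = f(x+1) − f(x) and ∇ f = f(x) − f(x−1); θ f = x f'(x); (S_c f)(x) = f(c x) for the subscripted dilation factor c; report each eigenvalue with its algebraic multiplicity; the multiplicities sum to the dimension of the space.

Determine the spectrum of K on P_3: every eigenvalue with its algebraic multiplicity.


image of 1: 0
image of x: -x
image of x^2: 2x^2 + 10
image of x^3: -3x^3 + 54x + 6
the matrix is upper triangular; its diagonal is (0, -1, 2, -3)
for a triangular matrix the eigenvalues are the diagonal entries, with algebraic multiplicity their repetition count

λ = -3 (multiplicity 1), λ = -1 (multiplicity 1), λ = 0 (multiplicity 1), λ = 2 (multiplicity 1)


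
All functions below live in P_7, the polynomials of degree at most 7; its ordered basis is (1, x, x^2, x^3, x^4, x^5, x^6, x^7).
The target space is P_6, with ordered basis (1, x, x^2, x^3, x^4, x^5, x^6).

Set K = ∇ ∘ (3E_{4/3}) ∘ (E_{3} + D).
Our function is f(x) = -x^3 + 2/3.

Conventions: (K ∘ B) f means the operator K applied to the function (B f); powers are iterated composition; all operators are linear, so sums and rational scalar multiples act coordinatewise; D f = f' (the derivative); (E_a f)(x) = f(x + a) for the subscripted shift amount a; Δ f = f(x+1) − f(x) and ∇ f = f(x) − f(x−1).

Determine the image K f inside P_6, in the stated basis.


the image equals g(x) = -9x^2 - 87x - 148

E_{3} f = -x^3 - 9x^2 - 27x - 79/3
D f = -3x^2
(E_{3} + D) f = -x^3 - 12x^2 - 27x - 79/3
E_{4/3} (E_{3} + D) f = -x^3 - 16x^2 - (193/3)x - 2323/27
(3E_{4/3}) (E_{3} + D) f = -3x^3 - 48x^2 - 193x - 2323/9
∇ (3E_{4/3}) (E_{3} + D) f = -9x^2 - 87x - 148


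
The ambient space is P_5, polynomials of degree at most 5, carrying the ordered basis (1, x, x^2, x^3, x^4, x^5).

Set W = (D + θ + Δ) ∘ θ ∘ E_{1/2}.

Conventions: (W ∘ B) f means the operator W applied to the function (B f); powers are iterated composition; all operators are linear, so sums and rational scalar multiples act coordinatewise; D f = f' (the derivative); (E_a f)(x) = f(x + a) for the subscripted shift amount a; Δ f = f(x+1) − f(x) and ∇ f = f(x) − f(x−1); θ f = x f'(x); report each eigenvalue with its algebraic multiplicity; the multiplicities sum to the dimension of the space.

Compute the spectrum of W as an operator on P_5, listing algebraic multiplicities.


λ = 0 (multiplicity 1), λ = 1 (multiplicity 1), λ = 4 (multiplicity 1), λ = 9 (multiplicity 1), λ = 16 (multiplicity 1), λ = 25 (multiplicity 1)

image of 1: 0
image of x: x + 2
image of x^2: 4x^2 + 9x + 4
image of x^3: 9x^3 + 24x^2 + (87/4)x + 15/2
image of x^4: 16x^4 + 50x^3 + 66x^2 + (93/2)x + 14
image of x^5: 25x^5 + 90x^4 + (305/2)x^3 + 160x^2 + (1565/16)x + 205/8
the matrix is upper triangular; its diagonal is (0, 1, 4, 9, 16, 25)
for a triangular matrix the eigenvalues are the diagonal entries, with algebraic multiplicity their repetition count


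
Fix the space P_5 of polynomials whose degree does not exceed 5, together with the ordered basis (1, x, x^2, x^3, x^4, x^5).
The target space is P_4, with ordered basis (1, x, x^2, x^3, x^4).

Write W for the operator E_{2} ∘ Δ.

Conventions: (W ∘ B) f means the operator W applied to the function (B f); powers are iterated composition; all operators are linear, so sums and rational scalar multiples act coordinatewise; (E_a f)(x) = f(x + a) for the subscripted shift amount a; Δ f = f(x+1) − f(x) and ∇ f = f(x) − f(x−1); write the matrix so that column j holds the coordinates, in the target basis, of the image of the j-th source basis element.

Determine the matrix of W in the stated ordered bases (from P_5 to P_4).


the matrix is [[0, 1, 5, 19, 65, 211]; [0, 0, 2, 15, 76, 325]; [0, 0, 0, 3, 30, 190]; [0, 0, 0, 0, 4, 50]; [0, 0, 0, 0, 0, 5]] (rows listed top to bottom)

image of 1: 0
image of x: 1
image of x^2: 2x + 5
image of x^3: 3x^2 + 15x + 19
image of x^4: 4x^3 + 30x^2 + 76x + 65
image of x^5: 5x^4 + 50x^3 + 190x^2 + 325x + 211
each image's coordinates form column j of the matrix


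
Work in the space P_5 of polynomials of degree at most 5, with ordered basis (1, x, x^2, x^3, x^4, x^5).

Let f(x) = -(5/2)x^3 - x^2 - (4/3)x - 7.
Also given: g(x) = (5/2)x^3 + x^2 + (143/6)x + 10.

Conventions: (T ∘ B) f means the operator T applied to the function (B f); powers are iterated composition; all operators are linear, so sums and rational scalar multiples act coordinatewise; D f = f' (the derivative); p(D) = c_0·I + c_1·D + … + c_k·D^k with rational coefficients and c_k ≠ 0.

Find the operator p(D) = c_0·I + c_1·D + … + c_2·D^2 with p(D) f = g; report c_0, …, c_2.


D^0 f = -(5/2)x^3 - x^2 - (4/3)x - 7
D^1 f = -(15/2)x^2 - 2x - 4/3
D^2 f = -15x - 2
matching coefficients of g against c_0 f + c_1 Df + … from the top degree down determines the c_i
solution: c_0 = -1, c_1 = 0, c_2 = -3/2

c_0 = -1, c_1 = 0, c_2 = -3/2


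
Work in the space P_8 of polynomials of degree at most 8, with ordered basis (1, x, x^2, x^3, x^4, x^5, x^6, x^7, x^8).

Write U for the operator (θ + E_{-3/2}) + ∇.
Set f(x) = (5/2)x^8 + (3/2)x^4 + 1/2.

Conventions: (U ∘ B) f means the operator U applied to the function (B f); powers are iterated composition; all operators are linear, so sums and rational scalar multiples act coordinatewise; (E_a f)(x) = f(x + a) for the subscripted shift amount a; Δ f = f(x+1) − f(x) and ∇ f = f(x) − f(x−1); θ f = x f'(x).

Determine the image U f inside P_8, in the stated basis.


θ f = 20x^8 + 6x^4
E_{-3/2} f = (5/2)x^8 - 30x^7 + (315/2)x^6 - (945/2)x^5 + (14199/16)x^4 - (8577/8)x^3 + (26163/32)x^2 - (11583/32)x + 36949/512
(θ + E_{-3/2}) f = (45/2)x^8 - 30x^7 + (315/2)x^6 - (945/2)x^5 + (14295/16)x^4 - (8577/8)x^3 + (26163/32)x^2 - (11583/32)x + 36949/512
∇ f = 20x^7 - 70x^6 + 140x^5 - 175x^4 + 146x^3 - 79x^2 + 26x - 4
((θ + E_{-3/2}) + ∇) f = (45/2)x^8 - 10x^7 + (175/2)x^6 - (665/2)x^5 + (11495/16)x^4 - (7409/8)x^3 + (23635/32)x^2 - (10751/32)x + 34901/512

the image equals g(x) = (45/2)x^8 - 10x^7 + (175/2)x^6 - (665/2)x^5 + (11495/16)x^4 - (7409/8)x^3 + (23635/32)x^2 - (10751/32)x + 34901/512


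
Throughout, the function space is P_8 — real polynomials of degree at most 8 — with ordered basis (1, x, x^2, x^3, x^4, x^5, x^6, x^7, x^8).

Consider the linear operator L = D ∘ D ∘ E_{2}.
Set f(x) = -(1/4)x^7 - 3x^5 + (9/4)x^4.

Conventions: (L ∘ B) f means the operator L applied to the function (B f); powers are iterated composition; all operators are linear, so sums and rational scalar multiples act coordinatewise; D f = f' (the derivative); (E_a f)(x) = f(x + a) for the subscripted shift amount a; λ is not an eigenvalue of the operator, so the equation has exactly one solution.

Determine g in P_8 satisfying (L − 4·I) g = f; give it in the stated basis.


the image equals g(x) = (1/16)x^7 + (45/32)x^5 + 6x^4 + (1065/32)x^3 + (1803/16)x^2 + (16563/64)x + 4887/16

write g with unknown coordinates in the stated basis and equate coefficients in (L − 4·I) g = f
solving from the highest basis element down gives g = (1/16)x^7 + (45/32)x^5 + 6x^4 + (1065/32)x^3 + (1803/16)x^2 + (16563/64)x + 4887/16
check: L g = (21/8)x^5 + (105/4)x^4 + (1065/8)x^3 + (1803/4)x^2 + (16563/16)x + 4887/4
so L g − 4·g = -(1/4)x^7 - 3x^5 + (9/4)x^4 = f ✓


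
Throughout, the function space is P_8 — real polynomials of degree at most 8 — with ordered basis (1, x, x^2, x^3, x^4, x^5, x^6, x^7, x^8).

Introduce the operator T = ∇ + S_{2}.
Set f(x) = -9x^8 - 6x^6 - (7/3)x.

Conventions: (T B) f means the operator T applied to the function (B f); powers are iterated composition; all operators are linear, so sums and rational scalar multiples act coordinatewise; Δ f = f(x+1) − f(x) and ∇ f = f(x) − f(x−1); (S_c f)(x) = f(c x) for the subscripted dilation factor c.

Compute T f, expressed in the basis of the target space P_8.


the result is g(x) = -2304x^8 - 72x^7 - 132x^6 - 540x^5 + 720x^4 - 624x^3 + 342x^2 - (338/3)x + 38/3

∇ f = -72x^7 + 252x^6 - 540x^5 + 720x^4 - 624x^3 + 342x^2 - 108x + 38/3
S_{2} f = -2304x^8 - 384x^6 - (14/3)x
(∇ + S_{2}) f = -2304x^8 - 72x^7 - 132x^6 - 540x^5 + 720x^4 - 624x^3 + 342x^2 - (338/3)x + 38/3


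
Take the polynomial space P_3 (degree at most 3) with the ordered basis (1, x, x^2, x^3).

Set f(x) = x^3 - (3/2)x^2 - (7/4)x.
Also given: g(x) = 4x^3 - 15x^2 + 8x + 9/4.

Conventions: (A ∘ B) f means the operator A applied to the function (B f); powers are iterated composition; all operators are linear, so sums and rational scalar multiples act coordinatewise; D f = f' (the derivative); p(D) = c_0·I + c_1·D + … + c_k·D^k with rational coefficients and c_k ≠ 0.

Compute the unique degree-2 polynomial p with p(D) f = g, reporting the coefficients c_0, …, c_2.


p(D) = 4·I − 3·D + D^2, i.e. c_0 = 4, c_1 = -3, c_2 = 1

D^0 f = x^3 - (3/2)x^2 - (7/4)x
D^1 f = 3x^2 - 3x - 7/4
D^2 f = 6x - 3
matching coefficients of g against c_0 f + c_1 Df + … from the top degree down determines the c_i
solution: c_0 = 4, c_1 = -3, c_2 = 1


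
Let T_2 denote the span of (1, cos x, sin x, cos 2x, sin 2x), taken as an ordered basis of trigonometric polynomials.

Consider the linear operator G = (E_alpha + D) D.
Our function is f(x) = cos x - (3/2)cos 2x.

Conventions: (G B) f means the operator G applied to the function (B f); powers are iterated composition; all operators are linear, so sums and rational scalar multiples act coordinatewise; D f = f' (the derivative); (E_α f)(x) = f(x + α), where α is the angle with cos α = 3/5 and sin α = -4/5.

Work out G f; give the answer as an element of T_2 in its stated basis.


g(x) = -(1/5)cos x - (3/5)sin x + (78/25)cos 2x - (21/25)sin 2x

D f = -sin x + 3sin 2x
E_alpha D f = (4/5)cos x - (3/5)sin x - (72/25)cos 2x - (21/25)sin 2x
D D f = -cos x + 6cos 2x
(E_alpha + D) D f = -(1/5)cos x - (3/5)sin x + (78/25)cos 2x - (21/25)sin 2x


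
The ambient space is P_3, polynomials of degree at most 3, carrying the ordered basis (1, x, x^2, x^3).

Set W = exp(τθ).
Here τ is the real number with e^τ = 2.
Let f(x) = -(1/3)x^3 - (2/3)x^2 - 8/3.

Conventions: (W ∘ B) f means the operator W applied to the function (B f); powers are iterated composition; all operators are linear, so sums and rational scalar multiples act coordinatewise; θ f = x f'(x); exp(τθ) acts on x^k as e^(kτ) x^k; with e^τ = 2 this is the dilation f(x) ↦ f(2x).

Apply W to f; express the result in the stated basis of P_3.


exp(τθ) x^k = e^(kτ) x^k; with e^τ = 2 this sends x^k to 2^k x^k
x^2 ↦ 4 x^2
x^3 ↦ 8 x^3
applying this coordinatewise to f: exp(τθ) f = -(8/3)x^3 - (8/3)x^2 - 8/3

the image equals g(x) = -(8/3)x^3 - (8/3)x^2 - 8/3


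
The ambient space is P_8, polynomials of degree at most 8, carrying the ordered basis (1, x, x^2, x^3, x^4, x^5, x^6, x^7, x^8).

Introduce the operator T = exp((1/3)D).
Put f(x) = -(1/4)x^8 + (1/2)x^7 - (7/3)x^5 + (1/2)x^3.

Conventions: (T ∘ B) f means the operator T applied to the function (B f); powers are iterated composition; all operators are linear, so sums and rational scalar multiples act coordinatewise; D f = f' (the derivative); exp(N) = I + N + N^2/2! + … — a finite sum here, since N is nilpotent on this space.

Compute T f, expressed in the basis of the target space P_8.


order-1 term: -(2/3)x^7 + (7/6)x^6 - (35/9)x^4 + (1/2)x^2
order-2 term: -(7/9)x^6 + (7/6)x^5 - (70/27)x^3 + (1/6)x
order-3 term: -(14/27)x^5 + (35/54)x^4 - (70/81)x^2 + 1/54
order-4 term: -(35/162)x^4 + (35/162)x^3 - (35/243)x
order-5 term: -(14/243)x^3 + (7/162)x^2 - 7/729
order-6 term: -(7/729)x^2 + (7/1458)x
order-7 term: -(2/2187)x + 1/4374
order-8 term: -1/26244
the series for exp((1/3)D) f terminates at order 8
exp((1/3)D) f = -(1/4)x^8 - (1/6)x^7 + (7/18)x^6 - (91/54)x^5 - (280/81)x^4 - (470/243)x^3 - (241/729)x^2 + (58/2187)x + 239/26244

the result is g(x) = -(1/4)x^8 - (1/6)x^7 + (7/18)x^6 - (91/54)x^5 - (280/81)x^4 - (470/243)x^3 - (241/729)x^2 + (58/2187)x + 239/26244


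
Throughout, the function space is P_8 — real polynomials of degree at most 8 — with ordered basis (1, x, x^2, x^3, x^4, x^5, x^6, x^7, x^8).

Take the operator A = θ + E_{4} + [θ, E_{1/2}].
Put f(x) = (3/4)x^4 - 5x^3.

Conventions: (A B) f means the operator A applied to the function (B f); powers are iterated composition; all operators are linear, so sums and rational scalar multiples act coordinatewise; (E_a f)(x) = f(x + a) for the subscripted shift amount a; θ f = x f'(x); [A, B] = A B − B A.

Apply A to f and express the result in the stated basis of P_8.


θ f = 3x^4 - 15x^3
E_{4} f = (3/4)x^4 + 7x^3 + 12x^2 - 48x - 128
E_{1/2} f = (3/4)x^4 - (7/2)x^3 - (51/8)x^2 - (27/8)x - 37/64
θ E_{1/2} f = 3x^4 - (21/2)x^3 - (51/4)x^2 - (27/8)x
θ f = 3x^4 - 15x^3
E_{1/2} θ f = 3x^4 - 9x^3 - 18x^2 - (39/4)x - 27/16
[θ, E_{1/2}] f = -(3/2)x^3 + (21/4)x^2 + (51/8)x + 27/16
(θ + E_{4} + [θ, E_{1/2}]) f = (15/4)x^4 - (19/2)x^3 + (69/4)x^2 - (333/8)x - 2021/16

the image equals g(x) = (15/4)x^4 - (19/2)x^3 + (69/4)x^2 - (333/8)x - 2021/16


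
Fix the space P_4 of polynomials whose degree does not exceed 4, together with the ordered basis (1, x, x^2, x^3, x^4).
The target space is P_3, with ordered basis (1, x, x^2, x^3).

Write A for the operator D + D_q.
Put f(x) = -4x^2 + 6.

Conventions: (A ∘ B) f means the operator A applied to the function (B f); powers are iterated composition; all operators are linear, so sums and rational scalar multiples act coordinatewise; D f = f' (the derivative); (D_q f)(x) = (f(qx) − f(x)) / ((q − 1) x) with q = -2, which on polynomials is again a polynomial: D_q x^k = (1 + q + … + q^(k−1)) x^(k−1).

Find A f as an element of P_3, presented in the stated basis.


g(x) = -4x

D f = -8x
D_q f = 4x
(D + D_q) f = -4x


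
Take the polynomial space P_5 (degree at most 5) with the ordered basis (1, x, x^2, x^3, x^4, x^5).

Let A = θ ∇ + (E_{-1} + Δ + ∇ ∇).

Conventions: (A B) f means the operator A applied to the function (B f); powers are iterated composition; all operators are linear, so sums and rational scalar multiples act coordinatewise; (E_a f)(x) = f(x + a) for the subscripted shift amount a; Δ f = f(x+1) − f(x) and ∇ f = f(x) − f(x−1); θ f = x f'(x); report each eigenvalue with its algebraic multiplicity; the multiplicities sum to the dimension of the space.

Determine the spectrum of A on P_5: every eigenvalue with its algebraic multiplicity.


image of 1: 1
image of x: x
image of x^2: x^2 + 2x + 4
image of x^3: x^3 + 6x^2 + 9x - 6
image of x^4: x^4 + 12x^3 + 12x^2 - 20x + 16
image of x^5: x^5 + 20x^4 + 10x^3 - 40x^2 + 75x - 30
the matrix is upper triangular; its diagonal is (1, 1, 1, 1, 1, 1)
for a triangular matrix the eigenvalues are the diagonal entries, with algebraic multiplicity their repetition count

λ = 1 (multiplicity 6)


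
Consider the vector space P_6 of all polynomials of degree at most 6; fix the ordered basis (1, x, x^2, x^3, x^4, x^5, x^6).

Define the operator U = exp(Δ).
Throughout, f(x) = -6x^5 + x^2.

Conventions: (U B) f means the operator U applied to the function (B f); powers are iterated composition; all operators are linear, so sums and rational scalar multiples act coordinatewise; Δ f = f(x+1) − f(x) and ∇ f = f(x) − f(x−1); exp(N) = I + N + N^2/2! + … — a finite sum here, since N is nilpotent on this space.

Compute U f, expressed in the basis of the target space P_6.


order-1 term: -30x^4 - 60x^3 - 60x^2 - 28x - 5
order-2 term: -60x^3 - 180x^2 - 210x - 89
order-3 term: -60x^2 - 180x - 150
order-4 term: -30x - 60
order-5 term: -6
the series for exp(Δ) f terminates at order 5
exp(Δ) f = -6x^5 - 30x^4 - 120x^3 - 299x^2 - 448x - 310

g(x) = -6x^5 - 30x^4 - 120x^3 - 299x^2 - 448x - 310


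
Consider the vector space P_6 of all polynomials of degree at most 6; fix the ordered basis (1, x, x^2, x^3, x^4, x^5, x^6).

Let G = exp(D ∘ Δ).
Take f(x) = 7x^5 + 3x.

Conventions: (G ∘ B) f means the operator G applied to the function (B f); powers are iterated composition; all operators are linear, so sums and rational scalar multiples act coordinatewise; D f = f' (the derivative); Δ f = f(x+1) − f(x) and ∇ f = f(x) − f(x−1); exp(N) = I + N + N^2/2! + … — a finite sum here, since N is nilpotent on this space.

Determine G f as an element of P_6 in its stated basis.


order-1 term: 140x^3 + 210x^2 + 140x + 35
order-2 term: 420x + 420
the series for exp(D ∘ Δ) f terminates at order 2
exp(D ∘ Δ) f = 7x^5 + 140x^3 + 210x^2 + 563x + 455

the image equals g(x) = 7x^5 + 140x^3 + 210x^2 + 563x + 455


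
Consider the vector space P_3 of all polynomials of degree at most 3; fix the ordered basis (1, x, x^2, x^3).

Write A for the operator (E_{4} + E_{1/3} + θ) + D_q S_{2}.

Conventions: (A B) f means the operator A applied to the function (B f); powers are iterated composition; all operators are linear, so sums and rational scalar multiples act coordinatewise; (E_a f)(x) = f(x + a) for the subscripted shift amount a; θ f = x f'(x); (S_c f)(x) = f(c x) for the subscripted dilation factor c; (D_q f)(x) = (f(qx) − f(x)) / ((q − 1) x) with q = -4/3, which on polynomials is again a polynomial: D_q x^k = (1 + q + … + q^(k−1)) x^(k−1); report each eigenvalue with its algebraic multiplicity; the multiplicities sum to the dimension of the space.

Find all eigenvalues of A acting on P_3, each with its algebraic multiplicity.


image of 1: 2
image of x: 3x + 19/3
image of x^2: 4x^2 + (22/3)x + 145/9
image of x^3: 5x^3 + (221/9)x^2 + (145/3)x + 1729/27
the matrix is upper triangular; its diagonal is (2, 3, 4, 5)
for a triangular matrix the eigenvalues are the diagonal entries, with algebraic multiplicity their repetition count

λ = 2 (multiplicity 1), λ = 3 (multiplicity 1), λ = 4 (multiplicity 1), λ = 5 (multiplicity 1)


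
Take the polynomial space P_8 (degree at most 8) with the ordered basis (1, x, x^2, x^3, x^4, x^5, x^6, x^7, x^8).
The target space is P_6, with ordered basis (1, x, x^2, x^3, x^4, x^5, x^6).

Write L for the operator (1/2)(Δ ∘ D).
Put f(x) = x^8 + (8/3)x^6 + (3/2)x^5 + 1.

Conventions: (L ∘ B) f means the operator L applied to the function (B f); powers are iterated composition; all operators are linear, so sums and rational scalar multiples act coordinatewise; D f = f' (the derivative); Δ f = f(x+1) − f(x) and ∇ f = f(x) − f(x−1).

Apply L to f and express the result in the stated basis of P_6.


D f = 8x^7 + 16x^5 + (15/2)x^4
Δ D f = 56x^6 + 168x^5 + 360x^4 + 470x^3 + 373x^2 + 166x + 63/2
((1/2)(Δ ∘ D)) f = 28x^6 + 84x^5 + 180x^4 + 235x^3 + (373/2)x^2 + 83x + 63/4

the result is g(x) = 28x^6 + 84x^5 + 180x^4 + 235x^3 + (373/2)x^2 + 83x + 63/4


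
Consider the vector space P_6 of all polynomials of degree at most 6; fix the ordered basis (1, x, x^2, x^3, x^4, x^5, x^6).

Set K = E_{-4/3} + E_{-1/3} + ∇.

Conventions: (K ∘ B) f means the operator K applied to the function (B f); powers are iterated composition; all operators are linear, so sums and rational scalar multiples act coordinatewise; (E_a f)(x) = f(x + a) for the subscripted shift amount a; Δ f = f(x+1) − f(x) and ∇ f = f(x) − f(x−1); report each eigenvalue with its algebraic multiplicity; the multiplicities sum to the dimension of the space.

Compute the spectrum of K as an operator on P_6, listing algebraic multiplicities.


image of 1: 2
image of x: 2x - 2/3
image of x^2: 2x^2 - (4/3)x + 8/9
image of x^3: 2x^3 - 2x^2 + (8/3)x - 38/27
image of x^4: 2x^4 - (8/3)x^3 + (16/3)x^2 - (152/27)x + 176/81
image of x^5: 2x^5 - (10/3)x^4 + (80/9)x^3 - (380/27)x^2 + (880/81)x - 782/243
image of x^6: 2x^6 - 4x^5 + (40/3)x^4 - (760/27)x^3 + (880/27)x^2 - (1564/81)x + 3368/729
the matrix is upper triangular; its diagonal is (2, 2, 2, 2, 2, 2, 2)
for a triangular matrix the eigenvalues are the diagonal entries, with algebraic multiplicity their repetition count

λ = 2 (multiplicity 7)


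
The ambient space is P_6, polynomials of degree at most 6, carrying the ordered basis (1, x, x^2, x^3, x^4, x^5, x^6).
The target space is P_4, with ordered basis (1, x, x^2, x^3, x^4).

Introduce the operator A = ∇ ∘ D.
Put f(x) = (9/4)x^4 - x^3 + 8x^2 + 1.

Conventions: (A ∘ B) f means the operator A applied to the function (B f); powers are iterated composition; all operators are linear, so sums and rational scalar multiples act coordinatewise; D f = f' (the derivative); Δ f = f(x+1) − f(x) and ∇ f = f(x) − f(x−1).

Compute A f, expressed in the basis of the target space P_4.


the result is g(x) = 27x^2 - 33x + 28

D f = 9x^3 - 3x^2 + 16x
∇ D f = 27x^2 - 33x + 28


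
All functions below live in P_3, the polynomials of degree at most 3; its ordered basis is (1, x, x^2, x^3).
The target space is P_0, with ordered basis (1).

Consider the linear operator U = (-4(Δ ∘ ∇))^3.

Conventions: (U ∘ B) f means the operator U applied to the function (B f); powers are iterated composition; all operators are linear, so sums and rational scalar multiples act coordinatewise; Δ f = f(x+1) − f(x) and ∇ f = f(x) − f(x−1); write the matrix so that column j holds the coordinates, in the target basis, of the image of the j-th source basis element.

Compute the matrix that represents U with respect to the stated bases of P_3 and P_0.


image of 1: 0
image of x: 0
image of x^2: 0
image of x^3: 0
each image's coordinates form column j of the matrix

the matrix is [[0, 0, 0, 0]] (rows listed top to bottom)


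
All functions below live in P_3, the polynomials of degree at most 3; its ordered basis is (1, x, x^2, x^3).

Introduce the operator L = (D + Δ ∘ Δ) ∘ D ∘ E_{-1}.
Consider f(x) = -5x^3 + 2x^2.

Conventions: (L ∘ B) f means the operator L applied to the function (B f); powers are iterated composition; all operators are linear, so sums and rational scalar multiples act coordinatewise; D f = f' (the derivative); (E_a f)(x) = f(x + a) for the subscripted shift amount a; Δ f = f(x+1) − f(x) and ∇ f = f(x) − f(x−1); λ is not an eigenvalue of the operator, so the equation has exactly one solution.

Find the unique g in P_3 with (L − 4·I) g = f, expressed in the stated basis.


the image equals g(x) = (5/4)x^3 - (1/2)x^2 + (15/8)x - 1/4

write g with unknown coordinates in the stated basis and equate coefficients in (L − 4·I) g = f
solving from the highest basis element down gives g = (5/4)x^3 - (1/2)x^2 + (15/8)x - 1/4
check: L g = (15/2)x - 1
so L g − 4·g = -5x^3 + 2x^2 = f ✓


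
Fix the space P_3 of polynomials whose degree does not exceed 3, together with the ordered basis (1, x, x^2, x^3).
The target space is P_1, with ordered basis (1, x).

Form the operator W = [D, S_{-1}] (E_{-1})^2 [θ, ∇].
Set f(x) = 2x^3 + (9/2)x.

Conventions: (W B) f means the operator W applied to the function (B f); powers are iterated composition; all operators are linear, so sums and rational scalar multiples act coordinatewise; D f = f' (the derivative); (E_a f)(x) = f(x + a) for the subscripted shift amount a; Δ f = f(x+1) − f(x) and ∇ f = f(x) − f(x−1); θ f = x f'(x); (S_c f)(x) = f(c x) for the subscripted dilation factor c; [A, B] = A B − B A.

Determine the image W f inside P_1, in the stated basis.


the image equals g(x) = -24x - 72

∇ f = 6x^2 - 6x + 13/2
θ ∇ f = 12x^2 - 6x
θ f = 6x^3 + (9/2)x
∇ θ f = 18x^2 - 18x + 21/2
[θ, ∇] f = -6x^2 + 12x - 21/2
E_{-1} [θ, ∇] f = -6x^2 + 24x - 57/2
E_{-1} E_{-1} [θ, ∇] f = -6x^2 + 36x - 117/2
S_{-1} (E_{-1})^2 [θ, ∇] f = -6x^2 - 36x - 117/2
D S_{-1} (E_{-1})^2 [θ, ∇] f = -12x - 36
D (E_{-1})^2 [θ, ∇] f = -12x + 36
S_{-1} D (E_{-1})^2 [θ, ∇] f = 12x + 36
[D, S_{-1}] (E_{-1})^2 [θ, ∇] f = -24x - 72


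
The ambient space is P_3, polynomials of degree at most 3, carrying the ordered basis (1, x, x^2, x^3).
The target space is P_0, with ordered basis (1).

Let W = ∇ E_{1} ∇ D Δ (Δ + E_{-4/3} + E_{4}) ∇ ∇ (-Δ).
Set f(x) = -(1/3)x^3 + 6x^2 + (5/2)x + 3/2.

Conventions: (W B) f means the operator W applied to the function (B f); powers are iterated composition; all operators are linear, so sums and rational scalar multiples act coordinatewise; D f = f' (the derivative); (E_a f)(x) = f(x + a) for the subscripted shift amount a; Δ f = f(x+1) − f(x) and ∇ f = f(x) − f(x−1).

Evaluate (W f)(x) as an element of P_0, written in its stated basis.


the image equals g(x) = 0

Δ f = -x^2 + 11x + 49/6
(-Δ) f = x^2 - 11x - 49/6
∇ (-Δ) f = 2x - 12
∇ ∇ (-Δ) f = 2
Δ (∇ ∇) (-Δ) f = 0
E_{-4/3} (∇ ∇) (-Δ) f = 2
E_{4} (∇ ∇) (-Δ) f = 2
(Δ + E_{-4/3} + E_{4}) (∇ ∇) (-Δ) f = 4
Δ ((Δ + E_{-4/3} + E_{4}) ∇ ∇) (-Δ) f = 0
D Δ ((Δ + E_{-4/3} + E_{4}) ∇ ∇) (-Δ) f = 0
∇ D Δ ((Δ + E_{-4/3} + E_{4}) ∇ ∇) (-Δ) f = 0
E_{1} (∇ D Δ) ((Δ + E_{-4/3} + E_{4}) ∇ ∇) (-Δ) f = 0
∇ E_{1} (∇ D Δ) ((Δ + E_{-4/3} + E_{4}) ∇ ∇) (-Δ) f = 0


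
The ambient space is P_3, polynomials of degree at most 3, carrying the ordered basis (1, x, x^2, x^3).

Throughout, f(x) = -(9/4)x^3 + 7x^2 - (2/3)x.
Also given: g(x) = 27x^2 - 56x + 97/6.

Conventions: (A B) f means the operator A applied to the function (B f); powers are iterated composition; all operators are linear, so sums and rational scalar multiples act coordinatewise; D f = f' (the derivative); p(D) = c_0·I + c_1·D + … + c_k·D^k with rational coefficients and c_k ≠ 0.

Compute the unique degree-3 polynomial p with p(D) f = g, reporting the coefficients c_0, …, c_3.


p(D) = -4·D − D^3, i.e. c_0 = 0, c_1 = -4, c_2 = 0, c_3 = -1

D^0 f = -(9/4)x^3 + 7x^2 - (2/3)x
D^1 f = -(27/4)x^2 + 14x - 2/3
D^2 f = -(27/2)x + 14
D^3 f = -27/2
matching coefficients of g against c_0 f + c_1 Df + … from the top degree down determines the c_i
solution: c_0 = 0, c_1 = -4, c_2 = 0, c_3 = -1


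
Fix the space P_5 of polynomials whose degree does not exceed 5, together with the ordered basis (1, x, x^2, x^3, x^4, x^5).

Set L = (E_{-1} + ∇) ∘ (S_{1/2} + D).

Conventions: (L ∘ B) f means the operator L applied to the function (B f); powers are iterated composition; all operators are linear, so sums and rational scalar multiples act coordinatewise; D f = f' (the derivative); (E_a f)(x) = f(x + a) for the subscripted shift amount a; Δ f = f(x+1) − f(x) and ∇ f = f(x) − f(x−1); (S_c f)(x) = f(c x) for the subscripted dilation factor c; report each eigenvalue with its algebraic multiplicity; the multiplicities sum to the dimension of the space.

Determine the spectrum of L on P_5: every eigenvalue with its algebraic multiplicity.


image of 1: 1
image of x: (1/2)x + 1
image of x^2: (1/4)x^2 + 2x
image of x^3: (1/8)x^3 + 3x^2
image of x^4: (1/16)x^4 + 4x^3
image of x^5: (1/32)x^5 + 5x^4
the matrix is upper triangular; its diagonal is (1, 1/2, 1/4, 1/8, 1/16, 1/32)
for a triangular matrix the eigenvalues are the diagonal entries, with algebraic multiplicity their repetition count

λ = 1/32 (multiplicity 1), λ = 1/16 (multiplicity 1), λ = 1/8 (multiplicity 1), λ = 1/4 (multiplicity 1), λ = 1/2 (multiplicity 1), λ = 1 (multiplicity 1)


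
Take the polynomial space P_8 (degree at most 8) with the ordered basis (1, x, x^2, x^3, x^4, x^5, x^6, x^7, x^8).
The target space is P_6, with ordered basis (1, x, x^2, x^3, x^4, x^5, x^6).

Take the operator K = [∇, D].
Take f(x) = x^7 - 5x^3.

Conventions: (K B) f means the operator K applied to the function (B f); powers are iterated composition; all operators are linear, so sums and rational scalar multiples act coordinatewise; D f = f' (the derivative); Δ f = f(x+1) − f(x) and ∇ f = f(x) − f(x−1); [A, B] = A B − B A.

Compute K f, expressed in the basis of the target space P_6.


the result is g(x) = 0

D f = 7x^6 - 15x^2
∇ D f = 42x^5 - 105x^4 + 140x^3 - 105x^2 + 12x + 8
∇ f = 7x^6 - 21x^5 + 35x^4 - 35x^3 + 6x^2 + 8x - 4
D ∇ f = 42x^5 - 105x^4 + 140x^3 - 105x^2 + 12x + 8
[∇, D] f = 0


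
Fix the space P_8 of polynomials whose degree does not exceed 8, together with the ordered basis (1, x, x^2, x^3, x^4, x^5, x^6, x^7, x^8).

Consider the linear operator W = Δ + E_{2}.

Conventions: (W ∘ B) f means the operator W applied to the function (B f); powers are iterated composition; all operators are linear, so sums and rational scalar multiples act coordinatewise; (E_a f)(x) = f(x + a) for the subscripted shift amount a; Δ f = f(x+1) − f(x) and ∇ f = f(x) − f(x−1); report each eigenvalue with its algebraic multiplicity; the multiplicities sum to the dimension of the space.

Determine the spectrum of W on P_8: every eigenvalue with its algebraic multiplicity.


λ = 1 (multiplicity 9)

image of 1: 1
image of x: x + 3
image of x^2: x^2 + 6x + 5
image of x^3: x^3 + 9x^2 + 15x + 9
image of x^4: x^4 + 12x^3 + 30x^2 + 36x + 17
image of x^5: x^5 + 15x^4 + 50x^3 + 90x^2 + 85x + 33
image of x^6: x^6 + 18x^5 + 75x^4 + 180x^3 + 255x^2 + 198x + 65
image of x^7: x^7 + 21x^6 + 105x^5 + 315x^4 + 595x^3 + 693x^2 + 455x + 129
image of x^8: x^8 + 24x^7 + 140x^6 + 504x^5 + 1190x^4 + 1848x^3 + 1820x^2 + 1032x + 257
the matrix is upper triangular; its diagonal is (1, 1, 1, 1, 1, 1, 1, 1, 1)
for a triangular matrix the eigenvalues are the diagonal entries, with algebraic multiplicity their repetition count


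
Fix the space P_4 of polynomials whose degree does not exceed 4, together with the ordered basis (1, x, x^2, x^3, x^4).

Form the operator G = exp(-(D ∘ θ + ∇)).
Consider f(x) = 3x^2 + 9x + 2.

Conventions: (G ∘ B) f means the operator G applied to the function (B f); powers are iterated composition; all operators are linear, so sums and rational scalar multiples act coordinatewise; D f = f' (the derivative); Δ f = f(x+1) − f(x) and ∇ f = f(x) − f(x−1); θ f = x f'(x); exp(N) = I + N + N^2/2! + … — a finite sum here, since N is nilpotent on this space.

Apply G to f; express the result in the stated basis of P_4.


order-1 term: -18x - 15
order-2 term: 18
the series for exp(-(D ∘ θ + ∇)) f terminates at order 2
exp(-(D ∘ θ + ∇)) f = 3x^2 - 9x + 5

g(x) = 3x^2 - 9x + 5


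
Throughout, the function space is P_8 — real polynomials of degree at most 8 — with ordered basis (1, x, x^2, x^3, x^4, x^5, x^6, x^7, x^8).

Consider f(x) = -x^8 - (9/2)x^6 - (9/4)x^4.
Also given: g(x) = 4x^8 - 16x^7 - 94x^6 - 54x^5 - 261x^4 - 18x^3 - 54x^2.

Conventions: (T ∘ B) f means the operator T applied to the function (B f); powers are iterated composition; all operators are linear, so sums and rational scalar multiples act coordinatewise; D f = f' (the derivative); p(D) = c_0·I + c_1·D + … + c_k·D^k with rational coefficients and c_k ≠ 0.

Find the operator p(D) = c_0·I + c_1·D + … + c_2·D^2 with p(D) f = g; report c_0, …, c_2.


p(D) = -4·I + 2·D + 2·D^2, i.e. c_0 = -4, c_1 = 2, c_2 = 2

D^0 f = -x^8 - (9/2)x^6 - (9/4)x^4
D^1 f = -8x^7 - 27x^5 - 9x^3
D^2 f = -56x^6 - 135x^4 - 27x^2
matching coefficients of g against c_0 f + c_1 Df + … from the top degree down determines the c_i
solution: c_0 = -4, c_1 = 2, c_2 = 2


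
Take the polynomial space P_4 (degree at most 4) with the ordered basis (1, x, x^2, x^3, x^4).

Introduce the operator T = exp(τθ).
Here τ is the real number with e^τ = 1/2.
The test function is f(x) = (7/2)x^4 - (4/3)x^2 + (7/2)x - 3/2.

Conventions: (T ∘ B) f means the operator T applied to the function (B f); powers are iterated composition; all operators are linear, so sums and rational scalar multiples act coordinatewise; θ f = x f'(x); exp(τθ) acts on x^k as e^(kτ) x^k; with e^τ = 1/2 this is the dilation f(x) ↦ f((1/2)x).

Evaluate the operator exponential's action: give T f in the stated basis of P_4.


the image equals g(x) = (7/32)x^4 - (1/3)x^2 + (7/4)x - 3/2

exp(τθ) x^k = e^(kτ) x^k; with e^τ = 1/2 this sends x^k to (1/2)^k x^k
x ↦ 1/2 x
x^2 ↦ 1/4 x^2
x^4 ↦ 1/16 x^4
applying this coordinatewise to f: exp(τθ) f = (7/32)x^4 - (1/3)x^2 + (7/4)x - 3/2


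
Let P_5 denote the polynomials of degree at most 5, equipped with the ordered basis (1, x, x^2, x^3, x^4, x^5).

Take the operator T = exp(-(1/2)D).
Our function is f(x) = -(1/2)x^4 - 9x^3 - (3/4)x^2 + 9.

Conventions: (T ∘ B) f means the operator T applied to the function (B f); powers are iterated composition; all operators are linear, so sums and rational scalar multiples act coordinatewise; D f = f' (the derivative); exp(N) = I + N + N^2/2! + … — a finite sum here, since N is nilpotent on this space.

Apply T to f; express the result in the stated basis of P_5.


order-1 term: x^3 + (27/2)x^2 + (3/4)x
order-2 term: -(3/4)x^2 - (27/4)x - 3/16
order-3 term: (1/4)x + 9/8
order-4 term: -1/32
the series for exp(-(1/2)D) f terminates at order 4
exp(-(1/2)D) f = -(1/2)x^4 - 8x^3 + 12x^2 - (23/4)x + 317/32

g(x) = -(1/2)x^4 - 8x^3 + 12x^2 - (23/4)x + 317/32


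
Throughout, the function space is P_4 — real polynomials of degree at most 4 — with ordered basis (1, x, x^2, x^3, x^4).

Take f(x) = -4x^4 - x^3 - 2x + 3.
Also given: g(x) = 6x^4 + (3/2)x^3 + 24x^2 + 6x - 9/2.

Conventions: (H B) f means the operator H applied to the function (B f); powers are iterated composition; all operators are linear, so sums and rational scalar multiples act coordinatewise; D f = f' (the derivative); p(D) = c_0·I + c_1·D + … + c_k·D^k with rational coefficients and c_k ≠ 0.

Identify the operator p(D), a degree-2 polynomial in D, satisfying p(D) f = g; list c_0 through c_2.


p(D) = -(3/2)·I − (1/2)·D^2, i.e. c_0 = -3/2, c_1 = 0, c_2 = -1/2

D^0 f = -4x^4 - x^3 - 2x + 3
D^1 f = -16x^3 - 3x^2 - 2
D^2 f = -48x^2 - 6x
matching coefficients of g against c_0 f + c_1 Df + … from the top degree down determines the c_i
solution: c_0 = -3/2, c_1 = 0, c_2 = -1/2


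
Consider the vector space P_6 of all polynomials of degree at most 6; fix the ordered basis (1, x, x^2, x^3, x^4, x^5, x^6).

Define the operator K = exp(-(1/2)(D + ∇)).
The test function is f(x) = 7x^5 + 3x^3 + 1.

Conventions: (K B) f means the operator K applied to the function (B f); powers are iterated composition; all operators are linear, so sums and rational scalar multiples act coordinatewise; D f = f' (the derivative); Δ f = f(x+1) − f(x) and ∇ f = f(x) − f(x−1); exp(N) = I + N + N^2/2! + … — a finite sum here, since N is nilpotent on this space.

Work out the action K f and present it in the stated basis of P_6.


order-1 term: -35x^4 + 35x^3 - 44x^2 + 22x - 5
order-2 term: 70x^3 - 105x^2 + (421/4)x - 79/2
order-3 term: -70x^2 + 105x - 257/4
order-4 term: 35x - 35
order-5 term: -7
the series for exp(-(1/2)(D + ∇)) f terminates at order 5
exp(-(1/2)(D + ∇)) f = 7x^5 - 35x^4 + 108x^3 - 219x^2 + (1069/4)x - 599/4

the result is g(x) = 7x^5 - 35x^4 + 108x^3 - 219x^2 + (1069/4)x - 599/4


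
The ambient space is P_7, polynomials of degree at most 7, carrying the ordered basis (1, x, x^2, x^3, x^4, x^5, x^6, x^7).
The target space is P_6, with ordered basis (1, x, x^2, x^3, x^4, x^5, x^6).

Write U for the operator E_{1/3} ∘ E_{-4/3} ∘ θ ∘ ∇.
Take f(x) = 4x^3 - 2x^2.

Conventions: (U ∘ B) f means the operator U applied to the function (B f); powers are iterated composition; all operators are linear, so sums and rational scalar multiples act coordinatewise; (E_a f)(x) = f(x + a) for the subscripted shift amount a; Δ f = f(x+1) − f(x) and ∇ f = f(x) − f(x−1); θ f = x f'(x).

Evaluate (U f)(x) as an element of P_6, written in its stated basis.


∇ f = 12x^2 - 16x + 6
θ ∇ f = 24x^2 - 16x
E_{-4/3} (θ ∘ ∇) f = 24x^2 - 80x + 64
E_{1/3} E_{-4/3} (θ ∘ ∇) f = 24x^2 - 64x + 40

g(x) = 24x^2 - 64x + 40


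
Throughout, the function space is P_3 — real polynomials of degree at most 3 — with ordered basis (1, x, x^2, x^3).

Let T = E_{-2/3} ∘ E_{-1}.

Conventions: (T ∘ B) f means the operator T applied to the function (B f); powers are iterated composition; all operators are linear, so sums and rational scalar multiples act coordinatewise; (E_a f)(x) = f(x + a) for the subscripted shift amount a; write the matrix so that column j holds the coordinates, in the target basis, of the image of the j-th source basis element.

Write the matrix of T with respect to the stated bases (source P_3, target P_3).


image of 1: 1
image of x: x - 5/3
image of x^2: x^2 - (10/3)x + 25/9
image of x^3: x^3 - 5x^2 + (25/3)x - 125/27
each image's coordinates form column j of the matrix

the matrix is [[1, -5/3, 25/9, -125/27]; [0, 1, -10/3, 25/3]; [0, 0, 1, -5]; [0, 0, 0, 1]] (rows listed top to bottom)


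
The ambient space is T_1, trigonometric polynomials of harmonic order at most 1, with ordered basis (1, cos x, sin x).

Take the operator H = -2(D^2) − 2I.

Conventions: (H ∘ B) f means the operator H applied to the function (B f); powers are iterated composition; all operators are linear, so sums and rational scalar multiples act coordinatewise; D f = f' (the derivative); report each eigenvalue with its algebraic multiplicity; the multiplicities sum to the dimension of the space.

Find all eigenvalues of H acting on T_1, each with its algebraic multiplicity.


image of 1: -2
image of cos x: 0
image of sin x: 0
the matrix is diagonal; its diagonal is (-2, 0, 0)
for a triangular matrix the eigenvalues are the diagonal entries, with algebraic multiplicity their repetition count

λ = -2 (multiplicity 1), λ = 0 (multiplicity 2)


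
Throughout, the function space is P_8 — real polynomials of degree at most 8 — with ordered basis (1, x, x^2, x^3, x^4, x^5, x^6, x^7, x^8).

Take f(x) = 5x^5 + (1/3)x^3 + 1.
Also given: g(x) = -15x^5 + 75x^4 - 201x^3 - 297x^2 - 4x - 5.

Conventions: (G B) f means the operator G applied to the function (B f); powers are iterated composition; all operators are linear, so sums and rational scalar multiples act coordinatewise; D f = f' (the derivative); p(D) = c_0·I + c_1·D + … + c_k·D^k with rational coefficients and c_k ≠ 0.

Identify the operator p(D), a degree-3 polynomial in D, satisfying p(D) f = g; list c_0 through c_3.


c_0 = -3, c_1 = 3, c_2 = -2, c_3 = -1

D^0 f = 5x^5 + (1/3)x^3 + 1
D^1 f = 25x^4 + x^2
D^2 f = 100x^3 + 2x
D^3 f = 300x^2 + 2
matching coefficients of g against c_0 f + c_1 Df + … from the top degree down determines the c_i
solution: c_0 = -3, c_1 = 3, c_2 = -2, c_3 = -1


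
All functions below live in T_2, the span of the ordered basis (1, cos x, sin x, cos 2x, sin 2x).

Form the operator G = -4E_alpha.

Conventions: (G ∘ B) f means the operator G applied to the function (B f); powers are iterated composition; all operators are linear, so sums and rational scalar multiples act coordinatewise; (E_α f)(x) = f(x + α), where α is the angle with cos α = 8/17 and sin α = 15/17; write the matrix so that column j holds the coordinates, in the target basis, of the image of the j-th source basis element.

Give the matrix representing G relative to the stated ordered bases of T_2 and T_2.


the matrix is [[-4, 0, 0, 0, 0]; [0, -32/17, -60/17, 0, 0]; [0, 60/17, -32/17, 0, 0]; [0, 0, 0, 644/289, -960/289]; [0, 0, 0, 960/289, 644/289]] (rows listed top to bottom)

image of 1: -4
image of cos x: -(32/17)cos x + (60/17)sin x
image of sin x: -(60/17)cos x - (32/17)sin x
image of cos 2x: (644/289)cos 2x + (960/289)sin 2x
image of sin 2x: -(960/289)cos 2x + (644/289)sin 2x
each image's coordinates form column j of the matrix


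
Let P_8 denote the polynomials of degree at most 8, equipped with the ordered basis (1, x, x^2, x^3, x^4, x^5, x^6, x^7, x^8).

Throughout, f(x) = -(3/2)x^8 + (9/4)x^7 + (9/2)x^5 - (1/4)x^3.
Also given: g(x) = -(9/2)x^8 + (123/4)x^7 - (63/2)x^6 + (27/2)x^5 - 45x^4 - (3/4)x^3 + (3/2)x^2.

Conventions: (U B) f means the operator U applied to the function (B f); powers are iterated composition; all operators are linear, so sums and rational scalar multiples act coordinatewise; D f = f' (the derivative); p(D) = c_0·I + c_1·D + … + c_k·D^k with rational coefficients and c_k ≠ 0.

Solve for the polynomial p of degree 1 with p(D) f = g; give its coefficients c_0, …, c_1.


c_0 = 3, c_1 = -2

D^0 f = -(3/2)x^8 + (9/4)x^7 + (9/2)x^5 - (1/4)x^3
D^1 f = -12x^7 + (63/4)x^6 + (45/2)x^4 - (3/4)x^2
matching coefficients of g against c_0 f + c_1 Df + … from the top degree down determines the c_i
solution: c_0 = 3, c_1 = -2
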